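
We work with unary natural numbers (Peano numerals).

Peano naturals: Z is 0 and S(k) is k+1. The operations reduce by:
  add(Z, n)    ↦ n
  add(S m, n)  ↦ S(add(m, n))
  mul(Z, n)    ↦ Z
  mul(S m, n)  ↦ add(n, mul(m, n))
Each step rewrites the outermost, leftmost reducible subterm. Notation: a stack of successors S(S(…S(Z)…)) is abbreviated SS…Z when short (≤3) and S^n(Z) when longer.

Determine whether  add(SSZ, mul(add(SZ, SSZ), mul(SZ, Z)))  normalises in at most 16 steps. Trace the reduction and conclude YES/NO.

Answer: NO — after 16 steps the term is S(S(add(mul(SZ, Z), mul(Z, mul(SZ, Z))))), not yet normal

Reduction:
  start: add(SSZ, mul(add(SZ, SSZ), mul(SZ, Z)))
  →1  S(add(SZ, mul(add(SZ, SSZ), mul(SZ, Z))))
  →2  S(S(add(Z, mul(add(SZ, SSZ), mul(SZ, Z)))))
  →3  S(S(mul(add(SZ, SSZ), mul(SZ, Z))))
  →4  S(S(mul(S(add(Z, SSZ)), mul(SZ, Z))))
  →5  S(S(add(mul(SZ, Z), mul(add(Z, SSZ), mul(SZ, Z)))))
  →6  S(S(add(add(Z, mul(Z, Z)), mul(add(Z, SSZ), mul(SZ, Z)))))
  →7  S(S(add(mul(Z, Z), mul(add(Z, SSZ), mul(SZ, Z)))))
  →8  S(S(add(Z, mul(add(Z, SSZ), mul(SZ, Z)))))
  →9  S(S(mul(add(Z, SSZ), mul(SZ, Z))))
  →10  S(S(mul(SSZ, mul(SZ, Z))))
  →11  S(S(add(mul(SZ, Z), mul(SZ, mul(SZ, Z)))))
  →12  S(S(add(add(Z, mul(Z, Z)), mul(SZ, mul(SZ, Z)))))
  →13  S(S(add(mul(Z, Z), mul(SZ, mul(SZ, Z)))))
  →14  S(S(add(Z, mul(SZ, mul(SZ, Z)))))
  →15  S(S(mul(SZ, mul(SZ, Z))))
  →16  S(S(add(mul(SZ, Z), mul(Z, mul(SZ, Z)))))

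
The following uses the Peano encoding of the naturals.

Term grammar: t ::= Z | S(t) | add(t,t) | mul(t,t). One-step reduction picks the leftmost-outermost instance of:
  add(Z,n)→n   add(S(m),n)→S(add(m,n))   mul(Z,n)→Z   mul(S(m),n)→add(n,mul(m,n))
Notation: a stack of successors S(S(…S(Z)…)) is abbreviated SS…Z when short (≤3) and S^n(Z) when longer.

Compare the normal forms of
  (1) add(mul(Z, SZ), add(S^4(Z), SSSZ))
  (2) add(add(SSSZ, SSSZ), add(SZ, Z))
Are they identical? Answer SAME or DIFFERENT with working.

Term A:
  start: add(mul(Z, SZ), add(S^4(Z), SSSZ))
  →1  add(Z, add(S^4(Z), SSSZ))
  →2  add(S^4(Z), SSSZ)
  →3  S(add(SSSZ, SSSZ))
  →4  S(S(add(SSZ, SSSZ)))
  →5  S(S(S(add(SZ, SSSZ))))
  →6  S(S(S(S(add(Z, SSSZ)))))
  →7  S^7(Z)

Term B:
  start: add(add(SSSZ, SSSZ), add(SZ, Z))
  →1  add(S(add(SSZ, SSSZ)), add(SZ, Z))
  →2  S(add(add(SSZ, SSSZ), add(SZ, Z)))
  →3  S(add(S(add(SZ, SSSZ)), add(SZ, Z)))
  →4  S(S(add(add(SZ, SSSZ), add(SZ, Z))))
  →5  S(S(add(S(add(Z, SSSZ)), add(SZ, Z))))
  →6  S(S(S(add(add(Z, SSSZ), add(SZ, Z)))))
  →7  S(S(S(add(SSSZ, add(SZ, Z)))))
  →8  S(S(S(S(add(SSZ, add(SZ, Z))))))
  →9  S(S(S(S(S(add(SZ, add(SZ, Z)))))))
  →10  S(S(S(S(S(S(add(Z, add(SZ, Z))))))))
  →11  S(S(S(S(S(S(add(SZ, Z)))))))
  →12  S(S(S(S(S(S(S(add(Z, Z))))))))
  →13  S^7(Z)

Answer: SAME — A ⇓ S^7(Z), B ⇓ S^7(Z)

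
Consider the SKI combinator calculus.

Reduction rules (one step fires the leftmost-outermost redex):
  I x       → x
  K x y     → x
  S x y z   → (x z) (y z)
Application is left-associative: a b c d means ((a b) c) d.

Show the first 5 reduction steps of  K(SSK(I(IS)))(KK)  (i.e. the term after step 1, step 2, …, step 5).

  start: K(SSK(I(IS)))(KK)
  [1] SSK(I(IS))
  [2] S(I(IS))(K(I(IS)))
  [3] S(IS)(K(I(IS)))
  [4] SS(K(I(IS)))
  [5] SS(K(IS))

Answer: after 5 steps: SS(K(IS))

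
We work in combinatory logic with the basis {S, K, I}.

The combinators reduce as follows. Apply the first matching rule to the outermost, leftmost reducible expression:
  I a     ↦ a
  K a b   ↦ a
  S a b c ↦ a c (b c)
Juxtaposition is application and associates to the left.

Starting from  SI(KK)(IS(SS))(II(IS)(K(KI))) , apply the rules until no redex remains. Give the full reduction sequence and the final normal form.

  start: SI(KK)(IS(SS))(II(IS)(K(KI)))
  →1  I(IS(SS))(KK(IS(SS)))(II(IS)(K(KI)))
  →2  IS(SS)(KK(IS(SS)))(II(IS)(K(KI)))
  →3  S(SS)(KK(IS(SS)))(II(IS)(K(KI)))
  →4  SS(II(IS)(K(KI)))(KK(IS(SS))(II(IS)(K(KI))))
  →5  S(KK(IS(SS))(II(IS)(K(KI))))(II(IS)(K(KI))(KK(IS(SS))(II(IS)(K(KI)))))
  →6  S(K(II(IS)(K(KI))))(II(IS)(K(KI))(KK(IS(SS))(II(IS)(K(KI)))))
  →7  S(K(I(IS)(K(KI))))(II(IS)(K(KI))(KK(IS(SS))(II(IS)(K(KI)))))
  →8  S(K(IS(K(KI))))(II(IS)(K(KI))(KK(IS(SS))(II(IS)(K(KI)))))
  →9  S(K(S(K(KI))))(II(IS)(K(KI))(KK(IS(SS))(II(IS)(K(KI)))))
  →10  S(K(S(K(KI))))(I(IS)(K(KI))(KK(IS(SS))(II(IS)(K(KI)))))
  →11  S(K(S(K(KI))))(IS(K(KI))(KK(IS(SS))(II(IS)(K(KI)))))
  →12  S(K(S(K(KI))))(S(K(KI))(KK(IS(SS))(II(IS)(K(KI)))))
  →13  S(K(S(K(KI))))(S(K(KI))(K(II(IS)(K(KI)))))
  →14  S(K(S(K(KI))))(S(K(KI))(K(I(IS)(K(KI)))))
  →15  S(K(S(K(KI))))(S(K(KI))(K(IS(K(KI)))))
  →16  S(K(S(K(KI))))(S(K(KI))(K(S(K(KI)))))

Answer: normal form = S(K(S(K(KI))))(S(K(KI))(K(S(K(KI)))))  (in 16 steps)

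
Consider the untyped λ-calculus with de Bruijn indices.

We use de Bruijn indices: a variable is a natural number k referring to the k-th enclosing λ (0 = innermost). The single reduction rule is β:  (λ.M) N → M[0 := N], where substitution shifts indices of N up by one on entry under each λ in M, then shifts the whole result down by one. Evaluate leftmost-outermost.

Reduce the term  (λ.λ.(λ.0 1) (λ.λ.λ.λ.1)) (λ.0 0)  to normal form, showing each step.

  start: (λ.λ.(λ.0 1) (λ.λ.λ.λ.1)) (λ.0 0)
  →1  λ.(λ.0 1) (λ.λ.λ.λ.1)
  →2  λ.(λ.λ.λ.λ.1) 0
  →3  λ.λ.λ.λ.1

Answer: normal form = λ.λ.λ.λ.1  (in 3 steps)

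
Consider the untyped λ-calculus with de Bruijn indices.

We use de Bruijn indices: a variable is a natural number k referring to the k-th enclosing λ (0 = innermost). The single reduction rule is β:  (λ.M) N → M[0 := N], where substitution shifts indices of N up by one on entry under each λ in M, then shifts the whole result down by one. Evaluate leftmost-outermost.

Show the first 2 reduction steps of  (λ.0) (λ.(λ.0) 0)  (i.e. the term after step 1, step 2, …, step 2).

Answer: after 2 steps: λ.0

Working:
  start: (λ.0) (λ.(λ.0) 0)
  →1  λ.(λ.0) 0
  →2  λ.0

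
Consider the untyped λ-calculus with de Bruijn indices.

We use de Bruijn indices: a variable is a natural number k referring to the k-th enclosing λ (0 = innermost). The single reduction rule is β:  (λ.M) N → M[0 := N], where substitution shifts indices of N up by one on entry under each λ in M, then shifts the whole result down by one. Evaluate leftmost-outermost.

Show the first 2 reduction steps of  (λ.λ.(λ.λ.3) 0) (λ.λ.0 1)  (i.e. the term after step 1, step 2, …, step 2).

  start: (λ.λ.(λ.λ.3) 0) (λ.λ.0 1)
  →1  λ.(λ.λ.λ.λ.0 1) 0
  →2  λ.λ.λ.λ.0 1

Answer: after 2 steps: λ.λ.λ.λ.0 1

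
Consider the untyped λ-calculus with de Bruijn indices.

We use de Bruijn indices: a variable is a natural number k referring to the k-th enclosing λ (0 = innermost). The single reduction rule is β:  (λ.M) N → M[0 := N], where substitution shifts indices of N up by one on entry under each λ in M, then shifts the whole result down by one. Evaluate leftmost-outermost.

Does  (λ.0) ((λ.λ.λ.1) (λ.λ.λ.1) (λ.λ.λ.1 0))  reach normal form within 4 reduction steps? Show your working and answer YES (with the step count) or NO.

Answer: YES — reaches normal form λ.λ.λ.λ.1 0 in 3 ≤ 4 steps

Reduction:
  start: (λ.0) ((λ.λ.λ.1) (λ.λ.λ.1) (λ.λ.λ.1 0))
  step 1: (λ.λ.λ.1) (λ.λ.λ.1) (λ.λ.λ.1 0)
  step 2: (λ.λ.1) (λ.λ.λ.1 0)
  step 3: λ.λ.λ.λ.1 0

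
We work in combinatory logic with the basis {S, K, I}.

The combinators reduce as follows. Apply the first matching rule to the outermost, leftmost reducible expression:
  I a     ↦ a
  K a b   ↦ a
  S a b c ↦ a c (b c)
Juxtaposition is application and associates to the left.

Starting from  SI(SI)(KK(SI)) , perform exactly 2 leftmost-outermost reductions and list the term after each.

  start: SI(SI)(KK(SI))
  →1  I(KK(SI))(SI(KK(SI)))
  →2  KK(SI)(SI(KK(SI)))

Answer: after 2 steps: KK(SI)(SI(KK(SI)))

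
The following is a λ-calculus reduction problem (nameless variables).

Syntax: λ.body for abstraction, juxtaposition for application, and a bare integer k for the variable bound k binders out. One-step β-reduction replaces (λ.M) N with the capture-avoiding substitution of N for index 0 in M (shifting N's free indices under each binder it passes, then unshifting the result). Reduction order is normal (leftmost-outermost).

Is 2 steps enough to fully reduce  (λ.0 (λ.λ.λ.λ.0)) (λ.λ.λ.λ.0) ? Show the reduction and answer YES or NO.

  start: (λ.0 (λ.λ.λ.λ.0)) (λ.λ.λ.λ.0)
  [1] (λ.λ.λ.λ.0) (λ.λ.λ.λ.0)
  [2] λ.λ.λ.0

Answer: YES — reaches normal form λ.λ.λ.0 in 2 ≤ 2 steps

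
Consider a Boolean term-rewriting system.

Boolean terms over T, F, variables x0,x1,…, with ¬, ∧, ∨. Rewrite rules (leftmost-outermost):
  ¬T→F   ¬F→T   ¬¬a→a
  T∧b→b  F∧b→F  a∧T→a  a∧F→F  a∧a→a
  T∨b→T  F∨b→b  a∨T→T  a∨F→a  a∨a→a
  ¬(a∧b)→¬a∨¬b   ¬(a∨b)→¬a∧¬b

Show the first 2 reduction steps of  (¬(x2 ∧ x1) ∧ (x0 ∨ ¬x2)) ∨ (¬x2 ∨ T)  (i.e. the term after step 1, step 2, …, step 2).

  start: (¬(x2 ∧ x1) ∧ (x0 ∨ ¬x2)) ∨ (¬x2 ∨ T)
  [1] ((¬x2 ∨ ¬x1) ∧ (x0 ∨ ¬x2)) ∨ (¬x2 ∨ T)
  [2] ((¬x2 ∨ ¬x1) ∧ (x0 ∨ ¬x2)) ∨ T

Answer: after 2 steps: ((¬x2 ∨ ¬x1) ∧ (x0 ∨ ¬x2)) ∨ T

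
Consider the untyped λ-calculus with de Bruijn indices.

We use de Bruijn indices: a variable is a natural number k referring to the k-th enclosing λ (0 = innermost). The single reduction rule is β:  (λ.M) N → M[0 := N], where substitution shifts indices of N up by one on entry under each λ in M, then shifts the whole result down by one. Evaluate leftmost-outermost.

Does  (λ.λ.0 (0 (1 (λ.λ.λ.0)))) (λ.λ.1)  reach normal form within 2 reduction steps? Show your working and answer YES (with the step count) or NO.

  start: (λ.λ.0 (0 (1 (λ.λ.λ.0)))) (λ.λ.1)
  →1  λ.0 (0 ((λ.λ.1) (λ.λ.λ.0)))
  →2  λ.0 (0 (λ.λ.λ.λ.0))

Answer: YES — reaches normal form λ.0 (0 (λ.λ.λ.λ.0)) in 2 ≤ 2 steps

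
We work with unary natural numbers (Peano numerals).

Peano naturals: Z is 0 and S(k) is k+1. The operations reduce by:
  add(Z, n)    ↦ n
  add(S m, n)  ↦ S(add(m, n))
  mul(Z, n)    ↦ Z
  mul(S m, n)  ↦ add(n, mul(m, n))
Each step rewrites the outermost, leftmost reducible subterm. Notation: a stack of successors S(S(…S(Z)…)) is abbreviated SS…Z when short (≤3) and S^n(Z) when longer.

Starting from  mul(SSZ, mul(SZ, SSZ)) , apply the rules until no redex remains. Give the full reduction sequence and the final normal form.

  start: mul(SSZ, mul(SZ, SSZ))
  [1] add(mul(SZ, SSZ), mul(SZ, mul(SZ, SSZ)))
  [2] add(add(SSZ, mul(Z, SSZ)), mul(SZ, mul(SZ, SSZ)))
  [3] add(S(add(SZ, mul(Z, SSZ))), mul(SZ, mul(SZ, SSZ)))
  [4] S(add(add(SZ, mul(Z, SSZ)), mul(SZ, mul(SZ, SSZ))))
  [5] S(add(S(add(Z, mul(Z, SSZ))), mul(SZ, mul(SZ, SSZ))))
  [6] S(S(add(add(Z, mul(Z, SSZ)), mul(SZ, mul(SZ, SSZ)))))
  [7] S(S(add(mul(Z, SSZ), mul(SZ, mul(SZ, SSZ)))))
  [8] S(S(add(Z, mul(SZ, mul(SZ, SSZ)))))
  [9] S(S(mul(SZ, mul(SZ, SSZ))))
  [10] S(S(add(mul(SZ, SSZ), mul(Z, mul(SZ, SSZ)))))
  [11] S(S(add(add(SSZ, mul(Z, SSZ)), mul(Z, mul(SZ, SSZ)))))
  [12] S(S(add(S(add(SZ, mul(Z, SSZ))), mul(Z, mul(SZ, SSZ)))))
  [13] S(S(S(add(add(SZ, mul(Z, SSZ)), mul(Z, mul(SZ, SSZ))))))
  [14] S(S(S(add(S(add(Z, mul(Z, SSZ))), mul(Z, mul(SZ, SSZ))))))
  [15] S(S(S(S(add(add(Z, mul(Z, SSZ)), mul(Z, mul(SZ, SSZ)))))))
  [16] S(S(S(S(add(mul(Z, SSZ), mul(Z, mul(SZ, SSZ)))))))
  [17] S(S(S(S(add(Z, mul(Z, mul(SZ, SSZ)))))))
  [18] S(S(S(S(mul(Z, mul(SZ, SSZ))))))
  [19] S^4(Z)

Answer: normal form = S^4(Z)  (in 19 steps)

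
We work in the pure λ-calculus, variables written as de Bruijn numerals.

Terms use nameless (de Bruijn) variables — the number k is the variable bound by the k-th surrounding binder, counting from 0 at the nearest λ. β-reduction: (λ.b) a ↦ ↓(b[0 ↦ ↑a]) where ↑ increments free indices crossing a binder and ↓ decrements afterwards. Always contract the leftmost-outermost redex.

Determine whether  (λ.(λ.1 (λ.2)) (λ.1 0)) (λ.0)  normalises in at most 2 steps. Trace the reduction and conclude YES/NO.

  start: (λ.(λ.1 (λ.2)) (λ.1 0)) (λ.0)
  step 1: (λ.(λ.0) (λ.λ.0)) (λ.(λ.0) 0)
  step 2: (λ.0) (λ.λ.0)

Answer: NO — after 2 steps the term is (λ.0) (λ.λ.0), not yet normal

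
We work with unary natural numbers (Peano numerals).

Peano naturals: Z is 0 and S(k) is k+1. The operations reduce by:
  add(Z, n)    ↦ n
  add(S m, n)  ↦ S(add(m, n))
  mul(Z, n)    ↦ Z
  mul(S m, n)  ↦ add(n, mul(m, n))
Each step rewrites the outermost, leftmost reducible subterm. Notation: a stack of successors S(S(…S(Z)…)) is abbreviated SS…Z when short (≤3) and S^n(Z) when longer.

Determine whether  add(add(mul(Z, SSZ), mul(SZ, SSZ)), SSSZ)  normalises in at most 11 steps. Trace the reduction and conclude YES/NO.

Answer: YES — reaches normal form S^5(Z) in 10 ≤ 11 steps

Working:
  start: add(add(mul(Z, SSZ), mul(SZ, SSZ)), SSSZ)
  step 1: add(add(Z, mul(SZ, SSZ)), SSSZ)
  step 2: add(mul(SZ, SSZ), SSSZ)
  step 3: add(add(SSZ, mul(Z, SSZ)), SSSZ)
  step 4: add(S(add(SZ, mul(Z, SSZ))), SSSZ)
  step 5: S(add(add(SZ, mul(Z, SSZ)), SSSZ))
  step 6: S(add(S(add(Z, mul(Z, SSZ))), SSSZ))
  step 7: S(S(add(add(Z, mul(Z, SSZ)), SSSZ)))
  step 8: S(S(add(mul(Z, SSZ), SSSZ)))
  step 9: S(S(add(Z, SSSZ)))
  step 10: S^5(Z)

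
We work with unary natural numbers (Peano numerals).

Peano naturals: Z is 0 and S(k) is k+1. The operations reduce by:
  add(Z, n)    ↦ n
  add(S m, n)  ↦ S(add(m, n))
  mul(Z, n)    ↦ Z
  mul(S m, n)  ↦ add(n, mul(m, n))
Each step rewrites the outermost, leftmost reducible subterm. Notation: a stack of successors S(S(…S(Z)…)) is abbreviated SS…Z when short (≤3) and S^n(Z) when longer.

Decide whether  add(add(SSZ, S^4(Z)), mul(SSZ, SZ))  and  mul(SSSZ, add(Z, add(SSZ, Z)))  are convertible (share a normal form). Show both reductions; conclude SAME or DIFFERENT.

Answer: DIFFERENT — A ⇓ S^8(Z), B ⇓ S^6(Z)

Derivation:
Term A:
  start: add(add(SSZ, S^4(Z)), mul(SSZ, SZ))
  step 1: add(S(add(SZ, S^4(Z))), mul(SSZ, SZ))
  step 2: S(add(add(SZ, S^4(Z)), mul(SSZ, SZ)))
  step 3: S(add(S(add(Z, S^4(Z))), mul(SSZ, SZ)))
  step 4: S(S(add(add(Z, S^4(Z)), mul(SSZ, SZ))))
  step 5: S(S(add(S^4(Z), mul(SSZ, SZ))))
  step 6: S(S(S(add(SSSZ, mul(SSZ, SZ)))))
  step 7: S(S(S(S(add(SSZ, mul(SSZ, SZ))))))
  step 8: S(S(S(S(S(add(SZ, mul(SSZ, SZ)))))))
  step 9: S(S(S(S(S(S(add(Z, mul(SSZ, SZ))))))))
  step 10: S(S(S(S(S(S(mul(SSZ, SZ)))))))
  step 11: S(S(S(S(S(S(add(SZ, mul(SZ, SZ))))))))
  step 12: S(S(S(S(S(S(S(add(Z, mul(SZ, SZ)))))))))
  step 13: S(S(S(S(S(S(S(mul(SZ, SZ))))))))
  step 14: S(S(S(S(S(S(S(add(SZ, mul(Z, SZ)))))))))
  step 15: S(S(S(S(S(S(S(S(add(Z, mul(Z, SZ))))))))))
  step 16: S(S(S(S(S(S(S(S(mul(Z, SZ)))))))))
  step 17: S^8(Z)

Term B:
  start: mul(SSSZ, add(Z, add(SSZ, Z)))
  step 1: add(add(Z, add(SSZ, Z)), mul(SSZ, add(Z, add(SSZ, Z))))
  step 2: add(add(SSZ, Z), mul(SSZ, add(Z, add(SSZ, Z))))
  step 3: add(S(add(SZ, Z)), mul(SSZ, add(Z, add(SSZ, Z))))
  step 4: S(add(add(SZ, Z), mul(SSZ, add(Z, add(SSZ, Z)))))
  step 5: S(add(S(add(Z, Z)), mul(SSZ, add(Z, add(SSZ, Z)))))
  step 6: S(S(add(add(Z, Z), mul(SSZ, add(Z, add(SSZ, Z))))))
  step 7: S(S(add(Z, mul(SSZ, add(Z, add(SSZ, Z))))))
  step 8: S(S(mul(SSZ, add(Z, add(SSZ, Z)))))
  step 9: S(S(add(add(Z, add(SSZ, Z)), mul(SZ, add(Z, add(SSZ, Z))))))
  step 10: S(S(add(add(SSZ, Z), mul(SZ, add(Z, add(SSZ, Z))))))
  step 11: S(S(add(S(add(SZ, Z)), mul(SZ, add(Z, add(SSZ, Z))))))
  step 12: S(S(S(add(add(SZ, Z), mul(SZ, add(Z, add(SSZ, Z)))))))
  step 13: S(S(S(add(S(add(Z, Z)), mul(SZ, add(Z, add(SSZ, Z)))))))
  step 14: S(S(S(S(add(add(Z, Z), mul(SZ, add(Z, add(SSZ, Z))))))))
  step 15: S(S(S(S(add(Z, mul(SZ, add(Z, add(SSZ, Z))))))))
  step 16: S(S(S(S(mul(SZ, add(Z, add(SSZ, Z)))))))
  step 17: S(S(S(S(add(add(Z, add(SSZ, Z)), mul(Z, add(Z, add(SSZ, Z))))))))
  step 18: S(S(S(S(add(add(SSZ, Z), mul(Z, add(Z, add(SSZ, Z))))))))
  step 19: S(S(S(S(add(S(add(SZ, Z)), mul(Z, add(Z, add(SSZ, Z))))))))
  step 20: S(S(S(S(S(add(add(SZ, Z), mul(Z, add(Z, add(SSZ, Z)))))))))
  step 21: S(S(S(S(S(add(S(add(Z, Z)), mul(Z, add(Z, add(SSZ, Z)))))))))
  step 22: S(S(S(S(S(S(add(add(Z, Z), mul(Z, add(Z, add(SSZ, Z))))))))))
  step 23: S(S(S(S(S(S(add(Z, mul(Z, add(Z, add(SSZ, Z))))))))))
  step 24: S(S(S(S(S(S(mul(Z, add(Z, add(SSZ, Z)))))))))
  step 25: S^6(Z)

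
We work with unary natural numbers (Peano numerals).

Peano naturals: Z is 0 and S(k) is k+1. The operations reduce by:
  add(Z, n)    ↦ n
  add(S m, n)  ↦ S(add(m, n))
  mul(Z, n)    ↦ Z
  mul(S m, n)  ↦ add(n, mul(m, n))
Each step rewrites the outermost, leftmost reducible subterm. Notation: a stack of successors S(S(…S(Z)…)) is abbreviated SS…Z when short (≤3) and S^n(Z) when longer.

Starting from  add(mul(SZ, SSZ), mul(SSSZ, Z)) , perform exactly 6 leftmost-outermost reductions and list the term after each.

  start: add(mul(SZ, SSZ), mul(SSSZ, Z))
  →1  add(add(SSZ, mul(Z, SSZ)), mul(SSSZ, Z))
  →2  add(S(add(SZ, mul(Z, SSZ))), mul(SSSZ, Z))
  →3  S(add(add(SZ, mul(Z, SSZ)), mul(SSSZ, Z)))
  →4  S(add(S(add(Z, mul(Z, SSZ))), mul(SSSZ, Z)))
  →5  S(S(add(add(Z, mul(Z, SSZ)), mul(SSSZ, Z))))
  →6  S(S(add(mul(Z, SSZ), mul(SSSZ, Z))))

Answer: after 6 steps: S(S(add(mul(Z, SSZ), mul(SSSZ, Z))))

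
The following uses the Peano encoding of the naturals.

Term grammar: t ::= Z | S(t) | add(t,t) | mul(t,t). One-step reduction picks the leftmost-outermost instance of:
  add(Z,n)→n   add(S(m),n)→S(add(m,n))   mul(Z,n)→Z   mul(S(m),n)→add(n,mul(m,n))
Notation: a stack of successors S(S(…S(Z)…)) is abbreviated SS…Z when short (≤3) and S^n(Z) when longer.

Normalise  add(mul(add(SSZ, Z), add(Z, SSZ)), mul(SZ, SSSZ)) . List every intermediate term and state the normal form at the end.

Answer: normal form = S^7(Z)  (in 25 steps)

Derivation:
  start: add(mul(add(SSZ, Z), add(Z, SSZ)), mul(SZ, SSSZ))
  step 1: add(mul(S(add(SZ, Z)), add(Z, SSZ)), mul(SZ, SSSZ))
  step 2: add(add(add(Z, SSZ), mul(add(SZ, Z), add(Z, SSZ))), mul(SZ, SSSZ))
  step 3: add(add(SSZ, mul(add(SZ, Z), add(Z, SSZ))), mul(SZ, SSSZ))
  step 4: add(S(add(SZ, mul(add(SZ, Z), add(Z, SSZ)))), mul(SZ, SSSZ))
  step 5: S(add(add(SZ, mul(add(SZ, Z), add(Z, SSZ))), mul(SZ, SSSZ)))
  step 6: S(add(S(add(Z, mul(add(SZ, Z), add(Z, SSZ)))), mul(SZ, SSSZ)))
  step 7: S(S(add(add(Z, mul(add(SZ, Z), add(Z, SSZ))), mul(SZ, SSSZ))))
  step 8: S(S(add(mul(add(SZ, Z), add(Z, SSZ)), mul(SZ, SSSZ))))
  step 9: S(S(add(mul(S(add(Z, Z)), add(Z, SSZ)), mul(SZ, SSSZ))))
  step 10: S(S(add(add(add(Z, SSZ), mul(add(Z, Z), add(Z, SSZ))), mul(SZ, SSSZ))))
  step 11: S(S(add(add(SSZ, mul(add(Z, Z), add(Z, SSZ))), mul(SZ, SSSZ))))
  step 12: S(S(add(S(add(SZ, mul(add(Z, Z), add(Z, SSZ)))), mul(SZ, SSSZ))))
  step 13: S(S(S(add(add(SZ, mul(add(Z, Z), add(Z, SSZ))), mul(SZ, SSSZ)))))
  step 14: S(S(S(add(S(add(Z, mul(add(Z, Z), add(Z, SSZ)))), mul(SZ, SSSZ)))))
  step 15: S(S(S(S(add(add(Z, mul(add(Z, Z), add(Z, SSZ))), mul(SZ, SSSZ))))))
  step 16: S(S(S(S(add(mul(add(Z, Z), add(Z, SSZ)), mul(SZ, SSSZ))))))
  step 17: S(S(S(S(add(mul(Z, add(Z, SSZ)), mul(SZ, SSSZ))))))
  step 18: S(S(S(S(add(Z, mul(SZ, SSSZ))))))
  step 19: S(S(S(S(mul(SZ, SSSZ)))))
  step 20: S(S(S(S(add(SSSZ, mul(Z, SSSZ))))))
  step 21: S(S(S(S(S(add(SSZ, mul(Z, SSSZ)))))))
  step 22: S(S(S(S(S(S(add(SZ, mul(Z, SSSZ))))))))
  step 23: S(S(S(S(S(S(S(add(Z, mul(Z, SSSZ)))))))))
  step 24: S(S(S(S(S(S(S(mul(Z, SSSZ))))))))
  step 25: S^7(Z)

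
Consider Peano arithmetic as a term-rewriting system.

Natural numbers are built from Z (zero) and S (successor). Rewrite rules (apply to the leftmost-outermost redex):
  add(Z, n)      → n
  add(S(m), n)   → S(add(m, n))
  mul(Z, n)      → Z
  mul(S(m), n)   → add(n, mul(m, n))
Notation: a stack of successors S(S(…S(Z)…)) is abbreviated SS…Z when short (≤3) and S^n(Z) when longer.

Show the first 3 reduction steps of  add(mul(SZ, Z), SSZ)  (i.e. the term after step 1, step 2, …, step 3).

Answer: after 3 steps: add(Z, SSZ)

Derivation:
  start: add(mul(SZ, Z), SSZ)
  →1  add(add(Z, mul(Z, Z)), SSZ)
  →2  add(mul(Z, Z), SSZ)
  →3  add(Z, SSZ)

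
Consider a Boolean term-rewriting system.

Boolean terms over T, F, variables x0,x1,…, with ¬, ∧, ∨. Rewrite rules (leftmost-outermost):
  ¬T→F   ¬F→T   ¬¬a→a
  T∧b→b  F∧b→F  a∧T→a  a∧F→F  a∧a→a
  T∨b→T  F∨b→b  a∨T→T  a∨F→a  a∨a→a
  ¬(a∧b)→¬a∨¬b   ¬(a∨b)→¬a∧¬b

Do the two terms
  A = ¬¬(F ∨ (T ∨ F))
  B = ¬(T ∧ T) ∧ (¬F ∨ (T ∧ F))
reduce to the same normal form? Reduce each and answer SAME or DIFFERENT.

Answer: DIFFERENT — A ⇓ T, B ⇓ F

Working:
Term A:
  start: ¬¬(F ∨ (T ∨ F))
  step 1: F ∨ (T ∨ F)
  step 2: T ∨ F
  step 3: T

Term B:
  start: ¬(T ∧ T) ∧ (¬F ∨ (T ∧ F))
  step 1: (¬T ∨ ¬T) ∧ (¬F ∨ (T ∧ F))
  step 2: ¬T ∧ (¬F ∨ (T ∧ F))
  step 3: F ∧ (¬F ∨ (T ∧ F))
  step 4: F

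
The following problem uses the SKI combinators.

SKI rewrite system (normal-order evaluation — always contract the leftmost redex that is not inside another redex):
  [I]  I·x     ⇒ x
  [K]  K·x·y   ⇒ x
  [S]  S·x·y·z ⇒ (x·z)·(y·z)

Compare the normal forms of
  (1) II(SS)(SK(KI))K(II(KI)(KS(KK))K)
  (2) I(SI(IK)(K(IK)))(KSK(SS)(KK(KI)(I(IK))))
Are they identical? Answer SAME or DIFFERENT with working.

Answer: DIFFERENT — A ⇓ K, B ⇓ K(S(SS)(KK))

Derivation:
Term A:
  start: II(SS)(SK(KI))K(II(KI)(KS(KK))K)
  step 1: I(SS)(SK(KI))K(II(KI)(KS(KK))K)
  step 2: SS(SK(KI))K(II(KI)(KS(KK))K)
  step 3: SK(SK(KI)K)(II(KI)(KS(KK))K)
  step 4: K(II(KI)(KS(KK))K)(SK(KI)K(II(KI)(KS(KK))K))
  step 5: II(KI)(KS(KK))K
  step 6: I(KI)(KS(KK))K
  step 7: KI(KS(KK))K
  step 8: IK
  step 9: K

Term B:
  start: I(SI(IK)(K(IK)))(KSK(SS)(KK(KI)(I(IK))))
  step 1: SI(IK)(K(IK))(KSK(SS)(KK(KI)(I(IK))))
  step 2: I(K(IK))(IK(K(IK)))(KSK(SS)(KK(KI)(I(IK))))
  step 3: K(IK)(IK(K(IK)))(KSK(SS)(KK(KI)(I(IK))))
  step 4: IK(KSK(SS)(KK(KI)(I(IK))))
  step 5: K(KSK(SS)(KK(KI)(I(IK))))
  step 6: K(S(SS)(KK(KI)(I(IK))))
  step 7: K(S(SS)(K(I(IK))))
  step 8: K(S(SS)(K(IK)))
  step 9: K(S(SS)(KK))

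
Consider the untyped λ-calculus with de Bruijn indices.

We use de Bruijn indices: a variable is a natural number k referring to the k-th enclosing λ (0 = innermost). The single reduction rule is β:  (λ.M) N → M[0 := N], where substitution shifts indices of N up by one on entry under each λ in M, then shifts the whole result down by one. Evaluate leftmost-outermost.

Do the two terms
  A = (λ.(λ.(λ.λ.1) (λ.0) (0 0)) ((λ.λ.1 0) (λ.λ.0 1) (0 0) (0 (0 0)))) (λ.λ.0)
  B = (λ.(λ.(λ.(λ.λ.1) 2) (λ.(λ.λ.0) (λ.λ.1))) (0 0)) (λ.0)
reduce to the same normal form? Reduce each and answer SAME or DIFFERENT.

Answer: DIFFERENT — A ⇓ λ.0, B ⇓ λ.λ.0

Working:
Term A:
  start: (λ.(λ.(λ.λ.1) (λ.0) (0 0)) ((λ.λ.1 0) (λ.λ.0 1) (0 0) (0 (0 0)))) (λ.λ.0)
  →1  (λ.(λ.λ.1) (λ.0) (0 0)) ((λ.λ.1 0) (λ.λ.0 1) ((λ.λ.0) (λ.λ.0)) ((λ.λ.0) ((λ.λ.0) (λ.λ.0))))
  →2  (λ.λ.1) (λ.0) ((λ.λ.1 0) (λ.λ.0 1) ((λ.λ.0) (λ.λ.0)) ((λ.λ.0) ((λ.λ.0) (λ.λ.0))) ((λ.λ.1 0) (λ.λ.0 1) ((λ.λ.0) (λ.λ.0)) ((λ.λ.0) ((λ.λ.0) (λ.λ.0)))))
  →3  (λ.λ.0) ((λ.λ.1 0) (λ.λ.0 1) ((λ.λ.0) (λ.λ.0)) ((λ.λ.0) ((λ.λ.0) (λ.λ.0))) ((λ.λ.1 0) (λ.λ.0 1) ((λ.λ.0) (λ.λ.0)) ((λ.λ.0) ((λ.λ.0) (λ.λ.0)))))
  →4  λ.0

Term B:
  start: (λ.(λ.(λ.(λ.λ.1) 2) (λ.(λ.λ.0) (λ.λ.1))) (0 0)) (λ.0)
  →1  (λ.(λ.(λ.λ.1) (λ.0)) (λ.(λ.λ.0) (λ.λ.1))) ((λ.0) (λ.0))
  →2  (λ.(λ.λ.1) (λ.0)) (λ.(λ.λ.0) (λ.λ.1))
  →3  (λ.λ.1) (λ.0)
  →4  λ.λ.0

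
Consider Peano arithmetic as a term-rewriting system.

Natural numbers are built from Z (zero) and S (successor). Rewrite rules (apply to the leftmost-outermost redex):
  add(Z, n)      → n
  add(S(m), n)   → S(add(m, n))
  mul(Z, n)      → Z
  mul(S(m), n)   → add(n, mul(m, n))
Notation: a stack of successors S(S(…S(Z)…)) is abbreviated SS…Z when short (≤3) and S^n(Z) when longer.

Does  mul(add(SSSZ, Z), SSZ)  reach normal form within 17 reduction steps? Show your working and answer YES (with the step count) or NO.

Answer: YES — reaches normal form S^6(Z) in 17 ≤ 17 steps

Working:
  start: mul(add(SSSZ, Z), SSZ)
  step 1: mul(S(add(SSZ, Z)), SSZ)
  step 2: add(SSZ, mul(add(SSZ, Z), SSZ))
  step 3: S(add(SZ, mul(add(SSZ, Z), SSZ)))
  step 4: S(S(add(Z, mul(add(SSZ, Z), SSZ))))
  step 5: S(S(mul(add(SSZ, Z), SSZ)))
  step 6: S(S(mul(S(add(SZ, Z)), SSZ)))
  step 7: S(S(add(SSZ, mul(add(SZ, Z), SSZ))))
  step 8: S(S(S(add(SZ, mul(add(SZ, Z), SSZ)))))
  step 9: S(S(S(S(add(Z, mul(add(SZ, Z), SSZ))))))
  step 10: S(S(S(S(mul(add(SZ, Z), SSZ)))))
  step 11: S(S(S(S(mul(S(add(Z, Z)), SSZ)))))
  step 12: S(S(S(S(add(SSZ, mul(add(Z, Z), SSZ))))))
  step 13: S(S(S(S(S(add(SZ, mul(add(Z, Z), SSZ)))))))
  step 14: S(S(S(S(S(S(add(Z, mul(add(Z, Z), SSZ))))))))
  step 15: S(S(S(S(S(S(mul(add(Z, Z), SSZ)))))))
  step 16: S(S(S(S(S(S(mul(Z, SSZ)))))))
  step 17: S^6(Z)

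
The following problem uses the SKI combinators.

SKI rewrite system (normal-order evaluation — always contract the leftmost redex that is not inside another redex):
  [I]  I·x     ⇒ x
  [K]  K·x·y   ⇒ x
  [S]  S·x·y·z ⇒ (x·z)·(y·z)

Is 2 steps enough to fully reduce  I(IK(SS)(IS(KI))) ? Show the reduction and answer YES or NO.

  start: I(IK(SS)(IS(KI)))
  step 1: IK(SS)(IS(KI))
  step 2: K(SS)(IS(KI))

Answer: NO — after 2 steps the term is K(SS)(IS(KI)), not yet normal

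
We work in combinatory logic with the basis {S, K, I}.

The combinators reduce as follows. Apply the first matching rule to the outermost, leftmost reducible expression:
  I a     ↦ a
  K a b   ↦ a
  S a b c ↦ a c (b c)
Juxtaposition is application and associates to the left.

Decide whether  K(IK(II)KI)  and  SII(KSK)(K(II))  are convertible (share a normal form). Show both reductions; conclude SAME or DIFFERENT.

Term A:
  start: K(IK(II)KI)
  →1  K(K(II)KI)
  →2  K(III)
  →3  K(II)
  →4  KI

Term B:
  start: SII(KSK)(K(II))
  →1  I(KSK)(I(KSK))(K(II))
  →2  KSK(I(KSK))(K(II))
  →3  S(I(KSK))(K(II))
  →4  S(KSK)(K(II))
  →5  SS(K(II))
  →6  SS(KI)

Answer: DIFFERENT — A ⇓ KI, B ⇓ SS(KI)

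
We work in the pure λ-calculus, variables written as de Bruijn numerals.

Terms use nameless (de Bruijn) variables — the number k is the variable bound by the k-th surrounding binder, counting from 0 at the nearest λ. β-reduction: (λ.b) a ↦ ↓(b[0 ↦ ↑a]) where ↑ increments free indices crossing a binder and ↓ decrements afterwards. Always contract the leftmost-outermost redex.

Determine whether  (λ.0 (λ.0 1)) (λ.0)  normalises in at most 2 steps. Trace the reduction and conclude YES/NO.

  start: (λ.0 (λ.0 1)) (λ.0)
  →1  (λ.0) (λ.0 (λ.0))
  →2  λ.0 (λ.0)

Answer: YES — reaches normal form λ.0 (λ.0) in 2 ≤ 2 steps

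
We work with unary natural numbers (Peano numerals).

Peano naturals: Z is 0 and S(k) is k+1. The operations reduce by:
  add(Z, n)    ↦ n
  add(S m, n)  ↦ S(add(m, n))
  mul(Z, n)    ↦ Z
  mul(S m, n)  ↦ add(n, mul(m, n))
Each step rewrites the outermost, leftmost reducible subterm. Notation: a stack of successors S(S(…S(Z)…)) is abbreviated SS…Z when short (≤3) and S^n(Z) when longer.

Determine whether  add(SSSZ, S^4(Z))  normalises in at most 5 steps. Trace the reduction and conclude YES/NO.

  start: add(SSSZ, S^4(Z))
  step 1: S(add(SSZ, S^4(Z)))
  step 2: S(S(add(SZ, S^4(Z))))
  step 3: S(S(S(add(Z, S^4(Z)))))
  step 4: S^7(Z)

Answer: YES — reaches normal form S^7(Z) in 4 ≤ 5 steps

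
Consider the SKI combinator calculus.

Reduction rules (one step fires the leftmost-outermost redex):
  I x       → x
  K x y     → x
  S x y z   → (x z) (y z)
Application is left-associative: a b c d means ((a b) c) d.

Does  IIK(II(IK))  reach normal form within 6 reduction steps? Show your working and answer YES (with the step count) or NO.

Answer: YES — reaches normal form KK in 5 ≤ 6 steps

Working:
  start: IIK(II(IK))
  [1] IK(II(IK))
  [2] K(II(IK))
  [3] K(I(IK))
  [4] K(IK)
  [5] KK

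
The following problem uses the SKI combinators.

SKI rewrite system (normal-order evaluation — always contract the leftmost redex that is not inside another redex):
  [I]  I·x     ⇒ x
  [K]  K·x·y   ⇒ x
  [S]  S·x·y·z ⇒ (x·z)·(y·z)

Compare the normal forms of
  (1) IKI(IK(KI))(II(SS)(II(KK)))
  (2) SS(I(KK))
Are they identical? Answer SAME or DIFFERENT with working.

Term A:
  start: IKI(IK(KI))(II(SS)(II(KK)))
  step 1: KI(IK(KI))(II(SS)(II(KK)))
  step 2: I(II(SS)(II(KK)))
  step 3: II(SS)(II(KK))
  step 4: I(SS)(II(KK))
  step 5: SS(II(KK))
  step 6: SS(I(KK))
  step 7: SS(KK)

Term B:
  start: SS(I(KK))
  step 1: SS(KK)

Answer: SAME — A ⇓ SS(KK), B ⇓ SS(KK)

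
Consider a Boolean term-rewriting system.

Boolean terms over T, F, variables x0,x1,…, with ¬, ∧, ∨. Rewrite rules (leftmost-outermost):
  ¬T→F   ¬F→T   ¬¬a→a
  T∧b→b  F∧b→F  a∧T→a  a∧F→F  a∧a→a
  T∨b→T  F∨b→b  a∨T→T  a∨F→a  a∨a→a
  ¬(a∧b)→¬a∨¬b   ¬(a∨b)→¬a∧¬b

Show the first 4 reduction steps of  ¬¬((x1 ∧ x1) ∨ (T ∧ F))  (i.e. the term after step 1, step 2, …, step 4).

  start: ¬¬((x1 ∧ x1) ∨ (T ∧ F))
  step 1: (x1 ∧ x1) ∨ (T ∧ F)
  step 2: x1 ∨ (T ∧ F)
  step 3: x1 ∨ F
  step 4: x1

Answer: after 4 steps: x1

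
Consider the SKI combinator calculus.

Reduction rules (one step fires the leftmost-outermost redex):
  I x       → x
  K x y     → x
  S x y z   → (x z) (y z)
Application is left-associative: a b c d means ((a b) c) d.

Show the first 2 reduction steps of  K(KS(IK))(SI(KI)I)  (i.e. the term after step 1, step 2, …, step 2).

Answer: after 2 steps: S

Derivation:
  start: K(KS(IK))(SI(KI)I)
  →1  KS(IK)
  →2  S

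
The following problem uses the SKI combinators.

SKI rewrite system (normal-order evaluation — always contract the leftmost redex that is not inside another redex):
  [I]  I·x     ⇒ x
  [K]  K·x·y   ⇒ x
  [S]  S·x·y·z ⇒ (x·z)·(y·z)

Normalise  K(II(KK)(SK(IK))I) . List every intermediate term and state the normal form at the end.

Answer: normal form = K(KI)  (in 3 steps)

Derivation:
  start: K(II(KK)(SK(IK))I)
  [1] K(I(KK)(SK(IK))I)
  [2] K(KK(SK(IK))I)
  [3] K(KI)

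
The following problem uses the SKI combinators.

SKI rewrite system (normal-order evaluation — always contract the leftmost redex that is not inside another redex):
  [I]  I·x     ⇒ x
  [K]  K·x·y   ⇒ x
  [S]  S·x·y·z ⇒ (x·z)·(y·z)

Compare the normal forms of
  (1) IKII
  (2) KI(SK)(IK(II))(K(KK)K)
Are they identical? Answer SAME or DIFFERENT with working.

Term A:
  start: IKII
  [1] KII
  [2] I

Term B:
  start: KI(SK)(IK(II))(K(KK)K)
  [1] I(IK(II))(K(KK)K)
  [2] IK(II)(K(KK)K)
  [3] K(II)(K(KK)K)
  [4] II
  [5] I

Answer: SAME — A ⇓ I, B ⇓ I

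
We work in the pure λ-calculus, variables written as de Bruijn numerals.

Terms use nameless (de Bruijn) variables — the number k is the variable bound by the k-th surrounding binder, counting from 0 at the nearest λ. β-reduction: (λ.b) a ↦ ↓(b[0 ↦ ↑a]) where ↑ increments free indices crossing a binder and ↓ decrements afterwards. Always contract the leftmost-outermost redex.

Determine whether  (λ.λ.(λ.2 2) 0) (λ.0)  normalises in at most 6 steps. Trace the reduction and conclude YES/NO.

Answer: YES — reaches normal form λ.λ.0 in 3 ≤ 6 steps

Derivation:
  start: (λ.λ.(λ.2 2) 0) (λ.0)
  [1] λ.(λ.(λ.0) (λ.0)) 0
  [2] λ.(λ.0) (λ.0)
  [3] λ.λ.0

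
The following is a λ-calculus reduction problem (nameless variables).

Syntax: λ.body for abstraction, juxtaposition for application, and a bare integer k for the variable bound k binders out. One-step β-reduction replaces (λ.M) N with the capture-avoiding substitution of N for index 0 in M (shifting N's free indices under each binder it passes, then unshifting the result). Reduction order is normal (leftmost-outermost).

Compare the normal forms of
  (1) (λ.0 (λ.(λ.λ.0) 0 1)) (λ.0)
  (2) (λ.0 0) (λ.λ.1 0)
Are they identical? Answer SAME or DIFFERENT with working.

Answer: DIFFERENT — A ⇓ λ.λ.0, B ⇓ λ.λ.1 0

Reduction:
Term A:
  start: (λ.0 (λ.(λ.λ.0) 0 1)) (λ.0)
  →1  (λ.0) (λ.(λ.λ.0) 0 (λ.0))
  →2  λ.(λ.λ.0) 0 (λ.0)
  →3  λ.(λ.0) (λ.0)
  →4  λ.λ.0

Term B:
  start: (λ.0 0) (λ.λ.1 0)
  →1  (λ.λ.1 0) (λ.λ.1 0)
  →2  λ.(λ.λ.1 0) 0
  →3  λ.λ.1 0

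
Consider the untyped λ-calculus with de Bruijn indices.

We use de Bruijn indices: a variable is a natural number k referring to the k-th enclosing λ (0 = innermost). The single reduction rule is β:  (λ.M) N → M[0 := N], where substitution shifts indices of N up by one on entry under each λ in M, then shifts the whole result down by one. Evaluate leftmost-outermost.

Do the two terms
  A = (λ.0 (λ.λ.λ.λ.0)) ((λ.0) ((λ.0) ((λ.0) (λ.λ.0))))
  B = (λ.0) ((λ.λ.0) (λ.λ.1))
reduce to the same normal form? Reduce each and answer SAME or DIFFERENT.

Answer: SAME — A ⇓ λ.0, B ⇓ λ.0

Reduction:
Term A:
  start: (λ.0 (λ.λ.λ.λ.0)) ((λ.0) ((λ.0) ((λ.0) (λ.λ.0))))
  step 1: (λ.0) ((λ.0) ((λ.0) (λ.λ.0))) (λ.λ.λ.λ.0)
  step 2: (λ.0) ((λ.0) (λ.λ.0)) (λ.λ.λ.λ.0)
  step 3: (λ.0) (λ.λ.0) (λ.λ.λ.λ.0)
  step 4: (λ.λ.0) (λ.λ.λ.λ.0)
  step 5: λ.0

Term B:
  start: (λ.0) ((λ.λ.0) (λ.λ.1))
  step 1: (λ.λ.0) (λ.λ.1)
  step 2: λ.0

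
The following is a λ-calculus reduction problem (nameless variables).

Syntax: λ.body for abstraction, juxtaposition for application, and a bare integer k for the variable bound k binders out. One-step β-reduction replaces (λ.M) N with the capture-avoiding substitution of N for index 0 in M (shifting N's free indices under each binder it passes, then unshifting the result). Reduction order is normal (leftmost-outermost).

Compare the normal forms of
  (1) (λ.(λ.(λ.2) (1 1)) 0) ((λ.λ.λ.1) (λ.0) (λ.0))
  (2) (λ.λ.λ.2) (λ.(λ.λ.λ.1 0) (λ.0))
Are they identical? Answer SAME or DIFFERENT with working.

Term A:
  start: (λ.(λ.(λ.2) (1 1)) 0) ((λ.λ.λ.1) (λ.0) (λ.0))
  →1  (λ.(λ.(λ.λ.λ.1) (λ.0) (λ.0)) ((λ.λ.λ.1) (λ.0) (λ.0) ((λ.λ.λ.1) (λ.0) (λ.0)))) ((λ.λ.λ.1) (λ.0) (λ.0))
  →2  (λ.(λ.λ.λ.1) (λ.0) (λ.0)) ((λ.λ.λ.1) (λ.0) (λ.0) ((λ.λ.λ.1) (λ.0) (λ.0)))
  →3  (λ.λ.λ.1) (λ.0) (λ.0)
  →4  (λ.λ.1) (λ.0)
  →5  λ.λ.0

Term B:
  start: (λ.λ.λ.2) (λ.(λ.λ.λ.1 0) (λ.0))
  →1  λ.λ.λ.(λ.λ.λ.1 0) (λ.0)
  →2  λ.λ.λ.λ.λ.1 0

Answer: DIFFERENT — A ⇓ λ.λ.0, B ⇓ λ.λ.λ.λ.λ.1 0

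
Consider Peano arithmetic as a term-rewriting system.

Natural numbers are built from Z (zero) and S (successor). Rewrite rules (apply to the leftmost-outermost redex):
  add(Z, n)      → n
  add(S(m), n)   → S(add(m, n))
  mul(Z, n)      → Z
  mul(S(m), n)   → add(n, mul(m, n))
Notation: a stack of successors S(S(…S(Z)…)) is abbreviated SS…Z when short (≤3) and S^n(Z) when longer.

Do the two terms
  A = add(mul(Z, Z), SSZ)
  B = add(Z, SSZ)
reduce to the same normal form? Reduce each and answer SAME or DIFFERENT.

Term A:
  start: add(mul(Z, Z), SSZ)
  →1  add(Z, SSZ)
  →2  SSZ

Term B:
  start: add(Z, SSZ)
  →1  SSZ

Answer: SAME — A ⇓ SSZ, B ⇓ SSZ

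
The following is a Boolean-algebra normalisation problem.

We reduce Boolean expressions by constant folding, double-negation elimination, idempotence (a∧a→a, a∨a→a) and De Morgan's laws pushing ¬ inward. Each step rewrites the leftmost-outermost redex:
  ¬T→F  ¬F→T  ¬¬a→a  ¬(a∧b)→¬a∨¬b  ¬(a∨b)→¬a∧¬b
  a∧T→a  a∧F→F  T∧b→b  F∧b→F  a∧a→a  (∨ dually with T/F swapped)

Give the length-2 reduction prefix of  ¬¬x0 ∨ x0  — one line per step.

Answer: after 2 steps: x0

Derivation:
  start: ¬¬x0 ∨ x0
  [1] x0 ∨ x0
  [2] x0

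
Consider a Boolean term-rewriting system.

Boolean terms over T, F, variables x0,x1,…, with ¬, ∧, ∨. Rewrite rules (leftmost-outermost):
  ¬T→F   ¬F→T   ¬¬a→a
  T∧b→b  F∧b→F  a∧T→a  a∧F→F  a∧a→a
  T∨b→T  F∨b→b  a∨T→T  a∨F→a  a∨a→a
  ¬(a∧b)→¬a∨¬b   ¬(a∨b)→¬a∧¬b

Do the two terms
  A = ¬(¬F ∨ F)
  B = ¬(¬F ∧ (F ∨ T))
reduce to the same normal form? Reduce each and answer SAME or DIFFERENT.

Term A:
  start: ¬(¬F ∨ F)
  step 1: ¬¬F ∧ ¬F
  step 2: F ∧ ¬F
  step 3: F

Term B:
  start: ¬(¬F ∧ (F ∨ T))
  step 1: ¬¬F ∨ ¬(F ∨ T)
  step 2: F ∨ ¬(F ∨ T)
  step 3: ¬(F ∨ T)
  step 4: ¬F ∧ ¬T
  step 5: T ∧ ¬T
  step 6: ¬T
  step 7: F

Answer: SAME — A ⇓ F, B ⇓ F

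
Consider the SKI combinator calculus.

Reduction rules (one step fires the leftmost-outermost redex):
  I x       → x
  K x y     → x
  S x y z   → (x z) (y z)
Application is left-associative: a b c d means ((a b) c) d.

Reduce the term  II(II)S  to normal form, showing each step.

  start: II(II)S
  step 1: I(II)S
  step 2: IIS
  step 3: IS
  step 4: S

Answer: normal form = S  (in 4 steps)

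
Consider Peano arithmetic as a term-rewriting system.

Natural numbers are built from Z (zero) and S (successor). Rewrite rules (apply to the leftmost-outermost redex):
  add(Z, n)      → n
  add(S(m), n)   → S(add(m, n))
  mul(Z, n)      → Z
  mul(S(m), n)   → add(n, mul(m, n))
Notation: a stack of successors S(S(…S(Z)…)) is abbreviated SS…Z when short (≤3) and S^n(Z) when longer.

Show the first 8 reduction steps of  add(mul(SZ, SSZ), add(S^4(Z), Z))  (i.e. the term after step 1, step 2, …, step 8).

  start: add(mul(SZ, SSZ), add(S^4(Z), Z))
  step 1: add(add(SSZ, mul(Z, SSZ)), add(S^4(Z), Z))
  step 2: add(S(add(SZ, mul(Z, SSZ))), add(S^4(Z), Z))
  step 3: S(add(add(SZ, mul(Z, SSZ)), add(S^4(Z), Z)))
  step 4: S(add(S(add(Z, mul(Z, SSZ))), add(S^4(Z), Z)))
  step 5: S(S(add(add(Z, mul(Z, SSZ)), add(S^4(Z), Z))))
  step 6: S(S(add(mul(Z, SSZ), add(S^4(Z), Z))))
  step 7: S(S(add(Z, add(S^4(Z), Z))))
  step 8: S(S(add(S^4(Z), Z)))

Answer: after 8 steps: S(S(add(S^4(Z), Z)))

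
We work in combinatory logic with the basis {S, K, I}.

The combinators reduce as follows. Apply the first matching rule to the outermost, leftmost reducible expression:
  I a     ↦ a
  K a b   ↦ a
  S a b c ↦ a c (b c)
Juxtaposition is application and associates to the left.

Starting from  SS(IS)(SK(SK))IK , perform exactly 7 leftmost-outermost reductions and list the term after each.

Answer: after 7 steps: SK(SK)K(IK)

Working:
  start: SS(IS)(SK(SK))IK
  [1] S(SK(SK))(IS(SK(SK)))IK
  [2] SK(SK)I(IS(SK(SK))I)K
  [3] KI(SKI)(IS(SK(SK))I)K
  [4] I(IS(SK(SK))I)K
  [5] IS(SK(SK))IK
  [6] S(SK(SK))IK
  [7] SK(SK)K(IK)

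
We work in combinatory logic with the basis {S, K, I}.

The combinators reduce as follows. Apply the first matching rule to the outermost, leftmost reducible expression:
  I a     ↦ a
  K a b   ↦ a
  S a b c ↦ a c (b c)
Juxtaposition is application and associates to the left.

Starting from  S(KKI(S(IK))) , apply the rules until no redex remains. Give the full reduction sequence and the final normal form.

  start: S(KKI(S(IK)))
  [1] S(K(S(IK)))
  [2] S(K(SK))

Answer: normal form = S(K(SK))  (in 2 steps)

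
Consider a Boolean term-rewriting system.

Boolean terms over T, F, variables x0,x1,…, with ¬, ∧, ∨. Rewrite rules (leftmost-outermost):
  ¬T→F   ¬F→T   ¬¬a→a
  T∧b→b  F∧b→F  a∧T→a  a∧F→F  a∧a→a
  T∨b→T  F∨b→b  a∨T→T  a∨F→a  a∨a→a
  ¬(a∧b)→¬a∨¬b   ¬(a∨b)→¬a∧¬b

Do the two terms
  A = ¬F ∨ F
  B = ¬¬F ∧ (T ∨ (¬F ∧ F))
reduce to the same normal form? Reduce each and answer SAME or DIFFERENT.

Term A:
  start: ¬F ∨ F
  →1  ¬F
  →2  T

Term B:
  start: ¬¬F ∧ (T ∨ (¬F ∧ F))
  →1  F ∧ (T ∨ (¬F ∧ F))
  →2  F

Answer: DIFFERENT — A ⇓ T, B ⇓ F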